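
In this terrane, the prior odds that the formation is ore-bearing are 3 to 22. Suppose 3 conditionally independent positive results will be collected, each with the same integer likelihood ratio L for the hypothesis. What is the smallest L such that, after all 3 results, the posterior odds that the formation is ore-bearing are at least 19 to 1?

6

Prior odds = 3/22.
Target odds = 19.
Need L³ ≥ 19 ÷ (3/22) = 418/3.
5³ = 125 < 418/3 ≤ 216 = 6³, so L = 6.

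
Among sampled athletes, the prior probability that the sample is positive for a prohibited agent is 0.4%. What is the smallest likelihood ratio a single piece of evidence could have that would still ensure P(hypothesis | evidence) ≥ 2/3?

498

Prior odds = 0.004/0.996 = 1/249.
Target odds = (2/3)/(1/3) = 2.
Required Bayes factor = 2 ÷ (1/249) = 498.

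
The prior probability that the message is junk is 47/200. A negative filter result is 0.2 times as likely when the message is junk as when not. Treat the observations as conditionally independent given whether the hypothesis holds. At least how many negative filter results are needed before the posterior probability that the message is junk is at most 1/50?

2

Prior odds = 0.235/0.765 = 47/153.
Likelihood ratio per negative filter result = 0.2.
Target posterior odds = 0.02/0.98 = 1/49.
Need (47/153) × 0.2ⁿ ≤ 1/49, i.e. 0.2ⁿ ≤ 153/2303.
0.2¹ = 0.2 is still above 153/2303 but 0.2² = 0.04 is at or below it, so n = 2.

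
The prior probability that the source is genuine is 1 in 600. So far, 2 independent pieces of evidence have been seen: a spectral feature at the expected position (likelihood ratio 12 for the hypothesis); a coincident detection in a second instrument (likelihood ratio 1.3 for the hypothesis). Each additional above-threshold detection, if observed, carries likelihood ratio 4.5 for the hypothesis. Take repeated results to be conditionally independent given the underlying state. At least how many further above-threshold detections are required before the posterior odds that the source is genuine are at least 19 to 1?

Prior odds = (1/600)/(599/600) = 1/599.
Combined Bayes factor of the evidence already in hand = 12 × 1.3 = 15.6.
Odds after that evidence = (1/599) × 15.6 = 78/2995.
Target odds = 19.
Need 4.5ⁿ ≥ 19 ÷ (78/2995) = 56905/78.
4.5⁴ = 410.0625 falls short of 56905/78 but 4.5⁵ = 1845.28125 reaches it, so n = 5.

5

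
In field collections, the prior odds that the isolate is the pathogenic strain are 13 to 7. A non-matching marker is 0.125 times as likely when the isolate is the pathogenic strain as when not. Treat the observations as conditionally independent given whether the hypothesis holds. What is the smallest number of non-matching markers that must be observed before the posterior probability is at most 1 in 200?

Prior odds = 13/7.
Likelihood ratio per non-matching marker = 0.125.
Target odds: 0.005 ÷ 0.995 = 1/199.
Need (13/7) × 0.125ⁿ ≤ 1/199, i.e. 0.125ⁿ ≤ 7/2587.
0.125² = 0.015625 is still above 7/2587 but 0.125³ = 0.001953125 is at or below it, so n = 3.

3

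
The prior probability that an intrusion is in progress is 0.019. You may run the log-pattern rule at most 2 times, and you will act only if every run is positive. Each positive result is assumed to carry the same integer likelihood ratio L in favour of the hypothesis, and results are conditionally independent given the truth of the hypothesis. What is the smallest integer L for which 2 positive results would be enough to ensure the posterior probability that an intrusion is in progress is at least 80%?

Prior odds = 0.019/0.981 = 19/981.
Target odds = 0.8/0.2 = 4.
Need L² ≥ 4 ÷ (19/981) = 3924/19.
14² = 196 < 3924/19 ≤ 225 = 15², so L = 15.

15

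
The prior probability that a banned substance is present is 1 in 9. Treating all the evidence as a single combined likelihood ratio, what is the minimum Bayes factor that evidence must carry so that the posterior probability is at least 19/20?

152

Prior odds = (1/9)/(8/9) = 0.125.
Target odds = 0.95/0.05 = 19.
Required Bayes factor = 19 ÷ 0.125 = 152.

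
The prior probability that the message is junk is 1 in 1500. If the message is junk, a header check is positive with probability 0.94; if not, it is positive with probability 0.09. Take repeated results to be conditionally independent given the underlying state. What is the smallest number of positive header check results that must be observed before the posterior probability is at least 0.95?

5

Prior odds = (1/1500)/(1499/1500) = 1/1499.
Likelihood ratio of a positive = 0.94/0.09 = 94/9.
Target posterior odds = 0.95/0.05 = 19.
Require (94/9)ⁿ ≥ 19 ÷ (1/1499) = 28481.
(94/9)⁴ = 78074896/6561 falls short of 28481 but (94/9)⁵ ≈124287 reaches it, so n = 5.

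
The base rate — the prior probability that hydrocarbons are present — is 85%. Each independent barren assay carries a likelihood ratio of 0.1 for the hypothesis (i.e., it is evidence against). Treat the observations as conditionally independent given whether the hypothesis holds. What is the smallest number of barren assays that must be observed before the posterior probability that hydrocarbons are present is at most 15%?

Prior odds = 0.85/0.15 = 17/3.
Likelihood ratio per barren assay = 0.1.
Target posterior odds = 0.15/0.85 = 3/17.
Need (17/3) × 0.1ⁿ ≤ 3/17, i.e. 0.1ⁿ ≤ 9/289.
0.1¹ = 0.1 is still above 9/289 but 0.1² = 0.01 is at or below it, so n = 2.

2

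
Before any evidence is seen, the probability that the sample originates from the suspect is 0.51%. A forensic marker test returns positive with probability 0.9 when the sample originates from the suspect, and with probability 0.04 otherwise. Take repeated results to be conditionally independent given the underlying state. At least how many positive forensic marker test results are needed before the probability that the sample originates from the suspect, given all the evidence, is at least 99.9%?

Prior odds = 0.0051/0.9949 = 51/9949.
Likelihood ratio of a positive result = 0.9/0.04 = 22.5.
Target posterior odds = 0.999/0.001 = 999.
Require 22.5ⁿ ≥ 999 ÷ (51/9949) = 3313017/17.
22.5³ = 11390.625 falls short of 3313017/17 but 22.5⁴ = 256289.0625 reaches it, so n = 4.

4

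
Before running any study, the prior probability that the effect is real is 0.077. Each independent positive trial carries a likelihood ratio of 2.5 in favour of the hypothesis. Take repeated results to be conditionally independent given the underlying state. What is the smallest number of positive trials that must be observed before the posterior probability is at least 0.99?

8

Prior odds = 0.077/0.923 = 77/923.
Likelihood ratio per positive trial = 2.5.
Target odds: 0.99 ÷ 0.01 = 99.
Need (77/923) × 2.5ⁿ ≥ 99, i.e. 2.5ⁿ ≥ 8307/7.
2.5⁷ = 610.3515625 falls short of 8307/7 but 2.5⁸ = 390625/256 reaches it, so n = 8.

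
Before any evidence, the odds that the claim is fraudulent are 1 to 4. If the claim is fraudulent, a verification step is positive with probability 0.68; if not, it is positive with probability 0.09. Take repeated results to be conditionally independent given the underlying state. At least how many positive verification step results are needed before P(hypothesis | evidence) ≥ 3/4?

Prior odds = 0.25.
Likelihood ratio of a positive = 0.68/0.09 = 68/9.
Target posterior odds = 0.75/0.25 = 3.
Need 0.25 × (68/9)ⁿ ≥ 3, i.e. (68/9)ⁿ ≥ 12.
(68/9)¹ = 68/9 falls short of 12 but (68/9)² = 4624/81 reaches it, so n = 2.

2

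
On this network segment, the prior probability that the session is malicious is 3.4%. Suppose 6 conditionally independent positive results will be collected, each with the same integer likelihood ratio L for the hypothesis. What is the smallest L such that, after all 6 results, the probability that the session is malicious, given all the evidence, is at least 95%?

3

Prior odds = 0.034/0.966 = 17/483.
Target odds = 0.95/0.05 = 19.
Need L⁶ ≥ 19 ÷ (17/483) = 9177/17.
2⁶ = 64 < 9177/17 ≤ 729 = 3⁶, so L = 3.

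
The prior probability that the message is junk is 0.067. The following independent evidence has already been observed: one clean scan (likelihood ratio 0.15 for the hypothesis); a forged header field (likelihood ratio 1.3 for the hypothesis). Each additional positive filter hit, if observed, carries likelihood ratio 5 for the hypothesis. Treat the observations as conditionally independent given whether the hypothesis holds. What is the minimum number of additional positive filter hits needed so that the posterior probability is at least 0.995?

Prior odds = 0.067/0.933 = 67/933.
Combined Bayes factor of the evidence already in hand = 0.15 × 1.3 = 0.195.
Odds after that evidence = (67/933) × 0.195 = 871/62200.
Target odds = 0.995/0.005 = 199.
Need 5ⁿ ≥ 199 ÷ (871/62200) = 12377800/871.
5⁵ = 3125 falls short of 12377800/871 but 5⁶ = 15625 reaches it, so n = 6.

6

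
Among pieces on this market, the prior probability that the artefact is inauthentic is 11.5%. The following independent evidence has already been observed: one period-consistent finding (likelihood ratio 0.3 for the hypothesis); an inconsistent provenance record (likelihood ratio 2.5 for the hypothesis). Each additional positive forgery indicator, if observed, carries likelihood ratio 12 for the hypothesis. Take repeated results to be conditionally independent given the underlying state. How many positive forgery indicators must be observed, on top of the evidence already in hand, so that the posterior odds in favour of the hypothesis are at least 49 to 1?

3

Prior odds = 0.115/0.885 = 23/177.
Combined Bayes factor of the evidence already in hand = 0.3 × 2.5 = 0.75.
Odds after that evidence = (23/177) × 0.75 = 23/236.
Target odds = 49.
Need 12ⁿ ≥ 49 ÷ (23/236) = 11564/23.
12² = 144 falls short of 11564/23 but 12³ = 1728 reaches it, so n = 3.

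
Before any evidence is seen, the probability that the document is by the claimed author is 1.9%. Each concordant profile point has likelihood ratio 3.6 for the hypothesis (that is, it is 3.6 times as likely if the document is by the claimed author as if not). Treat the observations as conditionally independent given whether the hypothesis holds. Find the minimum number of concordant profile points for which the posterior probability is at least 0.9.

Prior odds: 0.019 ÷ 0.981 = 19/981.
Likelihood ratio per concordant profile point = 3.6.
Target odds: 0.9 ÷ 0.1 = 9.
Need (19/981) × 3.6ⁿ ≥ 9, i.e. 3.6ⁿ ≥ 8829/19.
3.6⁴ = 167.9616 falls short of 8829/19 but 3.6⁵ = 604.66176 reaches it, so n = 5.

5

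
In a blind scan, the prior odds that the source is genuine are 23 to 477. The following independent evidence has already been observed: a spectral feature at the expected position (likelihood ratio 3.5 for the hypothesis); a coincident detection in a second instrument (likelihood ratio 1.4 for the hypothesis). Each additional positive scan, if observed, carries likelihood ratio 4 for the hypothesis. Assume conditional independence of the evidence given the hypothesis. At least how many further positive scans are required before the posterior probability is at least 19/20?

Prior odds = 23/477.
Combined Bayes factor of the evidence already in hand = 3.5 × 1.4 = 4.9.
Odds after that evidence = (23/477) × 4.9 = 1127/4770.
Target odds = 0.95/0.05 = 19.
Need 4ⁿ ≥ 19 ÷ (1127/4770) = 90630/1127.
4³ = 64 falls short of 90630/1127 but 4⁴ = 256 reaches it, so n = 4.

4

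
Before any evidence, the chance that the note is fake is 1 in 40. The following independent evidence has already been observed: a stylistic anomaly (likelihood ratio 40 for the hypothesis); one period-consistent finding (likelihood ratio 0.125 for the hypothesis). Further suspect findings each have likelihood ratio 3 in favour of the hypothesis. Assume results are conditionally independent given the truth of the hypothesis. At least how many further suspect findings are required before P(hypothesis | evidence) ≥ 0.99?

Prior odds = 0.025/0.975 = 1/39.
Combined Bayes factor of the evidence already in hand = 40 × 0.125 = 5.
Odds after that evidence = (1/39) × 5 = 5/39.
Target odds = 0.99/0.01 = 99.
Need 3ⁿ ≥ 99 ÷ (5/39) = 772.2.
3⁶ = 729 falls short of 772.2 but 3⁷ = 2187 reaches it, so n = 7.

7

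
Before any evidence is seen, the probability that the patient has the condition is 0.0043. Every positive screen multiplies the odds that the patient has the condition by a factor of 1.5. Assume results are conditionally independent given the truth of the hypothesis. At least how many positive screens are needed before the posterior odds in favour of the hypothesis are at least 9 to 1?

19

Prior odds: 0.0043 ÷ 0.9957 = 43/9957.
Likelihood ratio per positive screen = 1.5.
Target odds = 9.
Need (43/9957) × 1.5ⁿ ≥ 9, i.e. 1.5ⁿ ≥ 89613/43.
1.5¹⁸ = 387420489/262144 falls short of 89613/43 but 1.5¹⁹ ≈2216.84 reaches it, so n = 19.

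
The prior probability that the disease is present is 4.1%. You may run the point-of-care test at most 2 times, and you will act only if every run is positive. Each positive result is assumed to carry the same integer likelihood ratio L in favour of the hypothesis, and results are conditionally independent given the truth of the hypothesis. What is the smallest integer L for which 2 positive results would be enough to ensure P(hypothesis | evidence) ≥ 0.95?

22

Prior odds = 0.041/0.959 = 41/959.
Target odds = 0.95/0.05 = 19.
Need L² ≥ 19 ÷ (41/959) = 18221/41.
21² = 441 < 18221/41 ≤ 484 = 22², so L = 22.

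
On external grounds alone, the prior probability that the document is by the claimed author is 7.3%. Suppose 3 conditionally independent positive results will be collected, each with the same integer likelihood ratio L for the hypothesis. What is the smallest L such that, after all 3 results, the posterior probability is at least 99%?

11

Prior odds = 0.073/0.927 = 73/927.
Target odds = 0.99/0.01 = 99.
Need L³ ≥ 99 ÷ (73/927) = 91773/73.
10³ = 1000 < 91773/73 ≤ 1331 = 11³, so L = 11.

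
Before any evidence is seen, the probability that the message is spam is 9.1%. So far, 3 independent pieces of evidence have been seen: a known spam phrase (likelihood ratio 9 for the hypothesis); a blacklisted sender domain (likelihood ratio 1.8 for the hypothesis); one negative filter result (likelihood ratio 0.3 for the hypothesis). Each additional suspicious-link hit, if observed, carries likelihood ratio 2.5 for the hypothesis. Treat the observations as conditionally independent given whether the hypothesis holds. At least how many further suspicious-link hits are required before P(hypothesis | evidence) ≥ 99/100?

Prior odds = 0.091/0.909 = 91/909.
Combined Bayes factor of the evidence already in hand = 9 × 1.8 × 0.3 = 4.86.
Odds after that evidence = (91/909) × 4.86 = 2457/5050.
Target odds = 0.99/0.01 = 99.
Need 2.5ⁿ ≥ 99 ÷ (2457/5050) = 55550/273.
2.5⁵ = 97.65625 falls short of 55550/273 but 2.5⁶ = 244.140625 reaches it, so n = 6.

6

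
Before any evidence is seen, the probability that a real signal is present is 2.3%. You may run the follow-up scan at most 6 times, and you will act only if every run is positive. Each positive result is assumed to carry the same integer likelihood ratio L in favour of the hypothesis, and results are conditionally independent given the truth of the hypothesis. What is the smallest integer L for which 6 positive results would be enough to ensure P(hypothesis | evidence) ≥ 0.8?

Prior odds = 0.023/0.977 = 23/977.
Target odds = 0.8/0.2 = 4.
Need L⁶ ≥ 4 ÷ (23/977) = 3908/23.
2⁶ = 64 < 3908/23 ≤ 729 = 3⁶, so L = 3.

3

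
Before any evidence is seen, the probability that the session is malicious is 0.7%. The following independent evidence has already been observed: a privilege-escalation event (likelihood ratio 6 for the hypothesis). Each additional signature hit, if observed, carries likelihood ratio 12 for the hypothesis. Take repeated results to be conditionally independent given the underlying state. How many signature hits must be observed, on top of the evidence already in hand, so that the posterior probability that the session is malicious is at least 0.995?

Prior odds = 0.007/0.993 = 7/993.
Bayes factor of the evidence already in hand = 6.
Odds after that evidence = (7/993) × 6 = 14/331.
Target odds = 0.995/0.005 = 199.
Need 12ⁿ ≥ 199 ÷ (14/331) = 65869/14.
12³ = 1728 falls short of 65869/14 but 12⁴ = 20736 reaches it, so n = 4.

4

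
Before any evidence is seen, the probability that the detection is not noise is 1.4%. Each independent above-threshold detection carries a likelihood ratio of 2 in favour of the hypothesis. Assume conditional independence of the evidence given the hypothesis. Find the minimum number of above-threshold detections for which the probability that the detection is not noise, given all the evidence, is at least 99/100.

13

Prior odds = 0.014/0.986 = 7/493.
Likelihood ratio per above-threshold detection = 2.
Target posterior odds = 0.99/0.01 = 99.
Need (7/493) × 2ⁿ ≥ 99, i.e. 2ⁿ ≥ 48807/7.
2¹² = 4096 falls short of 48807/7 but 2¹³ = 8192 reaches it, so n = 13.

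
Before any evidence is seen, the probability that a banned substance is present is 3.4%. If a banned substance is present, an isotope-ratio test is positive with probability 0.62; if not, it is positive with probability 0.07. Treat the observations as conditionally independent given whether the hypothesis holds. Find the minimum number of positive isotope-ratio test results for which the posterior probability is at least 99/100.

Prior odds = 0.034/0.966 = 17/483.
Likelihood ratio of a positive = 0.62/0.07 = 62/7.
Target posterior odds = 0.99/0.01 = 99.
Require (62/7)ⁿ ≥ 99 ÷ (17/483) = 47817/17.
(62/7)³ = 238328/343 falls short of 47817/17 but (62/7)⁴ = 14776336/2401 reaches it, so n = 4.

4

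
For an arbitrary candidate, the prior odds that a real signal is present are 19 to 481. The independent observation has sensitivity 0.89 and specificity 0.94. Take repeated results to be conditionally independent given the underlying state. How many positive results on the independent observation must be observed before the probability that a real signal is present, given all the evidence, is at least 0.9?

3

Prior odds = 19/481.
False-positive rate = 1 − 0.94 = 0.06; likelihood ratio of a positive = 0.89/0.06 = 89/6.
Target odds: 0.9 ÷ 0.1 = 9.
Need (19/481) × (89/6)ⁿ ≥ 9, i.e. (89/6)ⁿ ≥ 4329/19.
(89/6)² = 7921/36 falls short of 4329/19 but (89/6)³ = 704969/216 reaches it, so n = 3.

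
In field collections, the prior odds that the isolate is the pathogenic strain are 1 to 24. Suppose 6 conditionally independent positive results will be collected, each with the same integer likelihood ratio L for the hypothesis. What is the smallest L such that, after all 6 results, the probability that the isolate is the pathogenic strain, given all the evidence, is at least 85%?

3

Prior odds = 1/24.
Target odds = 0.85/0.15 = 17/3.
Need L⁶ ≥ 17/3 ÷ (1/24) = 136.
2⁶ = 64 < 136 ≤ 729 = 3⁶, so L = 3.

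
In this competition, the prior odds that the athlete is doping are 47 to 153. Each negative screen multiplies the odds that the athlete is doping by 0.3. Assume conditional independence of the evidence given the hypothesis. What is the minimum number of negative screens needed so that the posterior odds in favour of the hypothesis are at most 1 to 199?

4

Prior odds = 47/153.
Likelihood ratio per negative screen = 0.3.
Target odds = 1/199.
Need (47/153) × 0.3ⁿ ≤ 1/199, i.e. 0.3ⁿ ≤ 153/9353.
0.3³ = 0.027 is still above 153/9353 but 0.3⁴ = 0.0081 is at or below it, so n = 4.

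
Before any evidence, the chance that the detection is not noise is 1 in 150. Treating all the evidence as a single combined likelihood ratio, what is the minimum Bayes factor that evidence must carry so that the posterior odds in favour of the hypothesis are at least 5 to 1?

Prior odds = (1/150)/(149/150) = 1/149.
Target odds = 5.
Required Bayes factor = 5 ÷ (1/149) = 745.

745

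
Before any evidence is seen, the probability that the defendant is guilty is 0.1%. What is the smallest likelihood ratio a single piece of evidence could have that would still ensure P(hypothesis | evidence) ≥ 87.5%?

Prior odds = 0.001/0.999 = 1/999.
Target odds = 0.875/0.125 = 7.
Required Bayes factor = 7 ÷ (1/999) = 6993.

6993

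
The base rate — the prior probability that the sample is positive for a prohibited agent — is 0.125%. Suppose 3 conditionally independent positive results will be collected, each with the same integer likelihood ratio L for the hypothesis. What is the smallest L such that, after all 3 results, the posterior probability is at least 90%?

Prior odds = 0.00125/0.99875 = 1/799.
Target odds = 0.9/0.1 = 9.
Need L³ ≥ 9 ÷ (1/799) = 7191.
19³ = 6859 < 7191 ≤ 8000 = 20³, so L = 20.

20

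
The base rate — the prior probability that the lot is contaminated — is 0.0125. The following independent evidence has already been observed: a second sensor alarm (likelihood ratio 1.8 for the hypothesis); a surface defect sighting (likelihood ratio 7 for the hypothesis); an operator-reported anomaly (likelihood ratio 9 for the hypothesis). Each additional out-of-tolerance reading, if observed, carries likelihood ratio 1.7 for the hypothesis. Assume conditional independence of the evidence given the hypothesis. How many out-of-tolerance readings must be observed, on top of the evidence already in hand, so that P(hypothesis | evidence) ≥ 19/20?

5

Prior odds = 0.0125/0.9875 = 1/79.
Combined Bayes factor of the evidence already in hand = 1.8 × 7 × 9 = 113.4.
Odds after that evidence = (1/79) × 113.4 = 567/395.
Target odds = 0.95/0.05 = 19.
Need 1.7ⁿ ≥ 19 ÷ (567/395) = 7505/567.
1.7⁴ = 8.3521 falls short of 7505/567 but 1.7⁵ = 1419857/100000 reaches it, so n = 5.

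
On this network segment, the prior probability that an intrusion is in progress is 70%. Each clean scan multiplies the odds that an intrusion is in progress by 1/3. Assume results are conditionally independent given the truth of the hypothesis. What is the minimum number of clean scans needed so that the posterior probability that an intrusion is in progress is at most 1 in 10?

Prior odds = 0.7/0.3 = 7/3.
Likelihood ratio per clean scan = 1/3.
Target odds: 0.1 ÷ 0.9 = 1/9.
Need (7/3) × (1/3)ⁿ ≤ 1/9, i.e. (1/3)ⁿ ≤ 1/21.
(1/3)² = 1/9 is still above 1/21 but (1/3)³ = 1/27 is at or below it, so n = 3.

3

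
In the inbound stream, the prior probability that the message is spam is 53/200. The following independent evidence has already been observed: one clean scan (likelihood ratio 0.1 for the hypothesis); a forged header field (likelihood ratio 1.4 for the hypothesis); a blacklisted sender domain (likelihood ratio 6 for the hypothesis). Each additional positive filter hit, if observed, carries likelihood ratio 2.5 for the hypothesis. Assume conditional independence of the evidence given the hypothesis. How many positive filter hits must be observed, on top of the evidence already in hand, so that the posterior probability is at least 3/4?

Prior odds = 0.265/0.735 = 53/147.
Combined Bayes factor of the evidence already in hand = 0.1 × 1.4 × 6 = 0.84.
Odds after that evidence = (53/147) × 0.84 = 53/175.
Target odds = 0.75/0.25 = 3.
Need 2.5ⁿ ≥ 3 ÷ (53/175) = 525/53.
2.5² = 6.25 falls short of 525/53 but 2.5³ = 15.625 reaches it, so n = 3.

3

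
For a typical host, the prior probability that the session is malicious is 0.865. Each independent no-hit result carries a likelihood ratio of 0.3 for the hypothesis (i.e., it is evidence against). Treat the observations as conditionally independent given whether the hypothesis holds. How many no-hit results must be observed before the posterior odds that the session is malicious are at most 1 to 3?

3

Prior odds: 0.865 ÷ 0.135 = 173/27.
Likelihood ratio per no-hit result = 0.3.
Target odds = 1/3.
Require 0.3ⁿ ≤ 1/3 ÷ (173/27) = 9/173.
0.3² = 0.09 is still above 9/173 but 0.3³ = 0.027 is at or below it, so n = 3.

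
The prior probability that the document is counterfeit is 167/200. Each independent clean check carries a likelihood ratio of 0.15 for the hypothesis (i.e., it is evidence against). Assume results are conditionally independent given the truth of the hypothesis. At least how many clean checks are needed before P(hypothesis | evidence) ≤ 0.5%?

Prior odds = 0.835/0.165 = 167/33.
Likelihood ratio per clean check = 0.15.
Target posterior odds = 0.005/0.995 = 1/199.
Require 0.15ⁿ ≤ 1/199 ÷ (167/33) = 33/33233.
0.15³ = 0.003375 is still above 33/33233 but 0.15⁴ = 81/160000 is at or below it, so n = 4.

4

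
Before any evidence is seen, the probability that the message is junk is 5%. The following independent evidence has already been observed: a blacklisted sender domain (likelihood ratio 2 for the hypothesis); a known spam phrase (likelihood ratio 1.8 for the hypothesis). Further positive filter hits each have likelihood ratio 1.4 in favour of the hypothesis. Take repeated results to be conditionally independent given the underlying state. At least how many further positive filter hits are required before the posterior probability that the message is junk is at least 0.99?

Prior odds = 0.05/0.95 = 1/19.
Combined Bayes factor of the evidence already in hand = 2 × 1.8 = 3.6.
Odds after that evidence = (1/19) × 3.6 = 18/95.
Target odds = 0.99/0.01 = 99.
Need 1.4ⁿ ≥ 99 ÷ (18/95) = 522.5.
1.4¹⁸ ≈426.879 falls short of 522.5 but 1.4¹⁹ ≈597.63 reaches it, so n = 19.

19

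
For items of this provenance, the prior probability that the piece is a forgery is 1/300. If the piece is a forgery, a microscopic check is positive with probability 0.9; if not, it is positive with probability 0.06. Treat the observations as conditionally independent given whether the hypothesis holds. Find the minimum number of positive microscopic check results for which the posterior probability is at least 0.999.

5

Prior odds: (1/300) ÷ (299/300) = 1/299.
Likelihood ratio of a positive = 0.9/0.06 = 15.
Target posterior odds = 0.999/0.001 = 999.
Require 15ⁿ ≥ 999 ÷ (1/299) = 298701.
15⁴ = 50625 falls short of 298701 but 15⁵ = 759375 reaches it, so n = 5.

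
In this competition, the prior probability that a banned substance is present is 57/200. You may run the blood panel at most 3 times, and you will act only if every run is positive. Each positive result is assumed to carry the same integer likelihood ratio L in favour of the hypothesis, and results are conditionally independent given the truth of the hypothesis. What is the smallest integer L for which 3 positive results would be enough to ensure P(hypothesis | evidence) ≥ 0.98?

5

Prior odds = 0.285/0.715 = 57/143.
Target odds = 0.98/0.02 = 49.
Need L³ ≥ 49 ÷ (57/143) = 7007/57.
4³ = 64 < 7007/57 ≤ 125 = 5³, so L = 5.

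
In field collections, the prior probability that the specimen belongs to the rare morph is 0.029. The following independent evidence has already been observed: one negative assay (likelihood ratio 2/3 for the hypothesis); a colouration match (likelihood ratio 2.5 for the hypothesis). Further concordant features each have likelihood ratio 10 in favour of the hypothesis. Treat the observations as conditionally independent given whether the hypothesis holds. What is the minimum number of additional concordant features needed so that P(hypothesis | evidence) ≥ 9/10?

Prior odds = 0.029/0.971 = 29/971.
Combined Bayes factor of the evidence already in hand = (2/3) × 2.5 = 5/3.
Odds after that evidence = (29/971) × 5/3 = 145/2913.
Target odds = 0.9/0.1 = 9.
Need 10ⁿ ≥ 9 ÷ (145/2913) = 26217/145.
10² = 100 falls short of 26217/145 but 10³ = 1000 reaches it, so n = 3.

3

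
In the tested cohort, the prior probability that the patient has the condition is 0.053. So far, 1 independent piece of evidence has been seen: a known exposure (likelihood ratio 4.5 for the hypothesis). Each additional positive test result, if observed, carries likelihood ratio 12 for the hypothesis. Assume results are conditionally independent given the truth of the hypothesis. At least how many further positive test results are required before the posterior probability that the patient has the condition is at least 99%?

3

Prior odds = 0.053/0.947 = 53/947.
Bayes factor of the evidence already in hand = 4.5.
Odds after that evidence = (53/947) × 4.5 = 477/1894.
Target odds = 0.99/0.01 = 99.
Need 12ⁿ ≥ 99 ÷ (477/1894) = 20834/53.
12² = 144 falls short of 20834/53 but 12³ = 1728 reaches it, so n = 3.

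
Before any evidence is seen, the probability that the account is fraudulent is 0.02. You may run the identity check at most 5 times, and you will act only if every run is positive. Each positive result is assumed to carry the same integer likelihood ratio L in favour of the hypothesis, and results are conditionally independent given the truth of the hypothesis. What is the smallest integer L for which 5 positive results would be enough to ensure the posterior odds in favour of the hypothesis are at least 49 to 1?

5

Prior odds = 0.02/0.98 = 1/49.
Target odds = 49.
Need L⁵ ≥ 49 ÷ (1/49) = 2401.
4⁵ = 1024 < 2401 ≤ 3125 = 5⁵, so L = 5.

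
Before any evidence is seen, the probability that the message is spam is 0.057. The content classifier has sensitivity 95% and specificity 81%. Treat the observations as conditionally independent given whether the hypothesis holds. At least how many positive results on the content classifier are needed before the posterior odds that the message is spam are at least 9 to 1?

4

Prior odds: 0.057 ÷ 0.943 = 57/943.
False-positive rate = 1 − 0.81 = 0.19; likelihood ratio of a positive = 0.95/0.19 = 5.
Target odds = 9.
Need (57/943) × 5ⁿ ≥ 9, i.e. 5ⁿ ≥ 2829/19.
5³ = 125 falls short of 2829/19 but 5⁴ = 625 reaches it, so n = 4.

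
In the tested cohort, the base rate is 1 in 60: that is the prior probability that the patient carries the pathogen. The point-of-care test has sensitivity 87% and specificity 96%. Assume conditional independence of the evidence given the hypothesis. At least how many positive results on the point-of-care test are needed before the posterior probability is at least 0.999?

Prior odds = (1/60)/(59/60) = 1/59.
False-positive rate = 1 − 0.96 = 0.04; likelihood ratio of a positive = 0.87/0.04 = 21.75.
Target posterior odds = 0.999/0.001 = 999.
Need (1/59) × 21.75ⁿ ≥ 999, i.e. 21.75ⁿ ≥ 58941.
21.75³ = 658503/64 falls short of 58941 but 21.75⁴ = 57289761/256 reaches it, so n = 4.

4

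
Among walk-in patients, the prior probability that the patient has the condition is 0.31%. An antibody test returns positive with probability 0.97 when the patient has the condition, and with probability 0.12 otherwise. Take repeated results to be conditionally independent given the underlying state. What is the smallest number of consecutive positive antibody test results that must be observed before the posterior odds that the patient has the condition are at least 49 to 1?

Prior odds = 0.0031/0.9969 = 31/9969.
Likelihood ratio of a positive result = 0.97/0.12 = 97/12.
Target odds = 49.
Need (31/9969) × (97/12)ⁿ ≥ 49, i.e. (97/12)ⁿ ≥ 488481/31.
(97/12)⁴ = 88529281/20736 falls short of 488481/31 but (97/12)⁵ ≈34510.6 reaches it, so n = 5.

5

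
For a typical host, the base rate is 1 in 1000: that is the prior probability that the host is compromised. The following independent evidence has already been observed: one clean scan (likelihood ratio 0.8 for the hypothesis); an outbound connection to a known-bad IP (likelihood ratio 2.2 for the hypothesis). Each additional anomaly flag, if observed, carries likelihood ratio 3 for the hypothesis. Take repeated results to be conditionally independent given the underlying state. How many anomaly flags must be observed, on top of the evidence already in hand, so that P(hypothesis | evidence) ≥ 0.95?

9

Prior odds = 0.001/0.999 = 1/999.
Combined Bayes factor of the evidence already in hand = 0.8 × 2.2 = 1.76.
Odds after that evidence = (1/999) × 1.76 = 44/24975.
Target odds = 0.95/0.05 = 19.
Need 3ⁿ ≥ 19 ÷ (44/24975) = 474525/44.
3⁸ = 6561 falls short of 474525/44 but 3⁹ = 19683 reaches it, so n = 9.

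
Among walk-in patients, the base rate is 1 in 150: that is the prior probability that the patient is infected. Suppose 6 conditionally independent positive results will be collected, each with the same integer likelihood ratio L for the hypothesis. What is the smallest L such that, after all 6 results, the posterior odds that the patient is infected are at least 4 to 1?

Prior odds = (1/150)/(149/150) = 1/149.
Target odds = 4.
Need L⁶ ≥ 4 ÷ (1/149) = 596.
2⁶ = 64 < 596 ≤ 729 = 3⁶, so L = 3.

3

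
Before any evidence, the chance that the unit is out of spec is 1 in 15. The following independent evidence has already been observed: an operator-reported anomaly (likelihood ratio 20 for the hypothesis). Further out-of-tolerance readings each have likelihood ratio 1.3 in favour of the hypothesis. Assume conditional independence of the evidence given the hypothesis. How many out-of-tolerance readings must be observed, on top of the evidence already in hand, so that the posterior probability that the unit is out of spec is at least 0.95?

10

Prior odds = (1/15)/(14/15) = 1/14.
Bayes factor of the evidence already in hand = 20.
Odds after that evidence = (1/14) × 20 = 10/7.
Target odds = 0.95/0.05 = 19.
Need 1.3ⁿ ≥ 19 ÷ (10/7) = 13.3.
1.3⁹ ≈10.6045 falls short of 13.3 but 1.3¹⁰ ≈13.7858 reaches it, so n = 10.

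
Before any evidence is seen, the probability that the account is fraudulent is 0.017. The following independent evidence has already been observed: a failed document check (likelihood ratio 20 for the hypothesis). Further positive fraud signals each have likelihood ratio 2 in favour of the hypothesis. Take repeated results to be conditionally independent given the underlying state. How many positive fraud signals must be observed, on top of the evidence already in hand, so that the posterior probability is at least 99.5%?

10

Prior odds = 0.017/0.983 = 17/983.
Bayes factor of the evidence already in hand = 20.
Odds after that evidence = (17/983) × 20 = 340/983.
Target odds = 0.995/0.005 = 199.
Need 2ⁿ ≥ 199 ÷ (340/983) = 195617/340.
2⁹ = 512 falls short of 195617/340 but 2¹⁰ = 1024 reaches it, so n = 10.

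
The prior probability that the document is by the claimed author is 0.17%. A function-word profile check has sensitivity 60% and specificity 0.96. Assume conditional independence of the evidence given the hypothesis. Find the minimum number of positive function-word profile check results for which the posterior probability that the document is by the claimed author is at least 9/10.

4

Prior odds: 0.0017 ÷ 0.9983 = 17/9983.
False-positive rate = 1 − 0.96 = 0.04; likelihood ratio of a positive = 0.6/0.04 = 15.
Target odds: 0.9 ÷ 0.1 = 9.
Need (17/9983) × 15ⁿ ≥ 9, i.e. 15ⁿ ≥ 89847/17.
15³ = 3375 falls short of 89847/17 but 15⁴ = 50625 reaches it, so n = 4.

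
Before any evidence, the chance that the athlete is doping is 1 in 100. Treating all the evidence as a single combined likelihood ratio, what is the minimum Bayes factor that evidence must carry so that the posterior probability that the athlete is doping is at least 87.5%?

693

Prior odds = 0.01/0.99 = 1/99.
Target odds = 0.875/0.125 = 7.
Required Bayes factor = 7 ÷ (1/99) = 693.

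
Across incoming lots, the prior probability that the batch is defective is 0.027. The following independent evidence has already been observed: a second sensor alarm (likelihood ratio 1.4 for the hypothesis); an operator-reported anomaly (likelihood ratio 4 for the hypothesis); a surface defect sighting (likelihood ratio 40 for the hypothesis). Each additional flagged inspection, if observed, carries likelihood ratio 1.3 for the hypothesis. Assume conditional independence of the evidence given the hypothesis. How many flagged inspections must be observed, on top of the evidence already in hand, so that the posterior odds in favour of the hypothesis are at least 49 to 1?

8

Prior odds = 0.027/0.973 = 27/973.
Combined Bayes factor of the evidence already in hand = 1.4 × 4 × 40 = 224.
Odds after that evidence = (27/973) × 224 = 864/139.
Target odds = 49.
Need 1.3ⁿ ≥ 49 ÷ (864/139) = 6811/864.
1.3⁷ = 62748517/10000000 falls short of 6811/864 but 1.3⁸ = 815730721/100000000 reaches it, so n = 8.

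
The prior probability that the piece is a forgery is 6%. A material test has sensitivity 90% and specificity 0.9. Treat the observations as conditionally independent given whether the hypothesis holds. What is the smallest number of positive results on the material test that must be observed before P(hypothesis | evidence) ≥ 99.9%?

5

Prior odds = 0.06/0.94 = 3/47.
False-positive rate = 1 − 0.9 = 0.1; likelihood ratio of a positive = 0.9/0.1 = 9.
Target odds: 0.999 ÷ 0.001 = 999.
Require 9ⁿ ≥ 999 ÷ (3/47) = 15651.
9⁴ = 6561 falls short of 15651 but 9⁵ = 59049 reaches it, so n = 5.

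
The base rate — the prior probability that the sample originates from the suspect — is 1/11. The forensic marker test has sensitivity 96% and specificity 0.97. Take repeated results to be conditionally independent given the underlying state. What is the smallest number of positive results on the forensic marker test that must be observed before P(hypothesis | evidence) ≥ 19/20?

2

Prior odds = (1/11)/(10/11) = 0.1.
False-positive rate = 1 − 0.97 = 0.03; likelihood ratio of a positive = 0.96/0.03 = 32.
Target odds: 0.95 ÷ 0.05 = 19.
Require 32ⁿ ≥ 19 ÷ 0.1 = 190.
32¹ = 32 falls short of 190 but 32² = 1024 reaches it, so n = 2.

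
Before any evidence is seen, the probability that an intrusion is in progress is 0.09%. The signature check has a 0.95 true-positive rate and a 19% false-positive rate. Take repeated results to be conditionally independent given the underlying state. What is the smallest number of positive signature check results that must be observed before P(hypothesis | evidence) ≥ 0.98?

7

Prior odds = 0.0009/0.9991 = 9/9991.
Likelihood ratio of a positive result = 0.95/0.19 = 5.
Target posterior odds = 0.98/0.02 = 49.
Need (9/9991) × 5ⁿ ≥ 49, i.e. 5ⁿ ≥ 489559/9.
5⁶ = 15625 falls short of 489559/9 but 5⁷ = 78125 reaches it, so n = 7.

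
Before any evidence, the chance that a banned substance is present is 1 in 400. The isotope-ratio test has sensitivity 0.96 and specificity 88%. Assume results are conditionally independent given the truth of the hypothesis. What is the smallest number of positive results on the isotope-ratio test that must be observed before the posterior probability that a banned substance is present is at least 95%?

5

Prior odds: 0.0025 ÷ 0.9975 = 1/399.
False-positive rate = 1 − 0.88 = 0.12; likelihood ratio of a positive = 0.96/0.12 = 8.
Target odds: 0.95 ÷ 0.05 = 19.
Require 8ⁿ ≥ 19 ÷ (1/399) = 7581.
8⁴ = 4096 falls short of 7581 but 8⁵ = 32768 reaches it, so n = 5.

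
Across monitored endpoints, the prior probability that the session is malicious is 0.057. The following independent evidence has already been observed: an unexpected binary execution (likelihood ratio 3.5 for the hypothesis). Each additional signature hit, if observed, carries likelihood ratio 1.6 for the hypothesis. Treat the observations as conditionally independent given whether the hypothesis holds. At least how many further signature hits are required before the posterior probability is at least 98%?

Prior odds = 0.057/0.943 = 57/943.
Bayes factor of the evidence already in hand = 3.5.
Odds after that evidence = (57/943) × 3.5 = 399/1886.
Target odds = 0.98/0.02 = 49.
Need 1.6ⁿ ≥ 49 ÷ (399/1886) = 13202/57.
1.6¹¹ ≈175.922 falls short of 13202/57 but 1.6¹² ≈281.475 reaches it, so n = 12.

12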